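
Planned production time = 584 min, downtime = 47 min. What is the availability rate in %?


Formula: Availability = (Planned Time - Downtime) / Planned Time * 100
Uptime = 584 - 47 = 537 min
Availability = 537 / 584 * 100 = 92.0%

92.0%


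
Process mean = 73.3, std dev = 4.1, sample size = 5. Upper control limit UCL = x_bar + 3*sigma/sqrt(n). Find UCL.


UCL = 73.3 + 3 * 4.1 / sqrt(5)

78.8


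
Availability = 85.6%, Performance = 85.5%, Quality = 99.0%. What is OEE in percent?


Formula: OEE = Availability * Performance * Quality / 10000
A * P = 85.6% * 85.5% / 100 = 73.19%
OEE = 73.19% * 99.0% / 100 = 72.5%

72.5%


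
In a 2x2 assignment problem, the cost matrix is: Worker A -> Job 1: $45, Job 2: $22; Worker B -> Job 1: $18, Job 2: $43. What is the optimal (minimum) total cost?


Option 1: A->1 + B->2 = $45 + $43 = $88
Option 2: A->2 + B->1 = $22 + $18 = $40
Min cost = min($88, $40) = $40

$40


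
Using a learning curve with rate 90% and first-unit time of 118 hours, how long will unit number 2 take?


Formula: T_n = T_1 * (learning_rate)^(log2(n)) where learning_rate = rate/100
Doublings = log2(2) = 1
T_n = 118 * 0.9^1
T_n = 118 * 0.9 = 106.2 hours

106.2 hours


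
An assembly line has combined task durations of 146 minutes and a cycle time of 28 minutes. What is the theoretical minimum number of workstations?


Formula: N_min = ceil(Sum of Task Times / Cycle Time)
N_min = ceil(146 min / 28 min) = ceil(5.2143)
N_min = 6 stations

6


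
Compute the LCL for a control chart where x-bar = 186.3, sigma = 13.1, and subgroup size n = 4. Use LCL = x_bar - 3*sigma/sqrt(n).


LCL = 186.3 - 3 * 13.1 / sqrt(4)

166.65


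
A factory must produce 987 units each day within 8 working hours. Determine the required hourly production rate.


Formula: Production Rate = Daily Demand / Available Hours
Rate = 987 units/day / 8 hours/day
Rate = 123.4 units/hour

123.4 units/hour


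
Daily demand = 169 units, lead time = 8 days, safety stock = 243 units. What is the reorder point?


Formula: ROP = (Daily Demand * Lead Time) + Safety Stock
Demand during lead time = 169 * 8 = 1352 units
ROP = 1352 + 243 = 1595 units

1595 units


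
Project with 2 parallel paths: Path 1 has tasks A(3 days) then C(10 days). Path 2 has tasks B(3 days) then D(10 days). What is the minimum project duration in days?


Path 1 = 3 + 10 = 13 days
Path 2 = 3 + 10 = 13 days
Duration = max(13, 13) = 13 days

13 days


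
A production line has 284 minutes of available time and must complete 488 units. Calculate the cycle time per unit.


Formula: CT = Available Time / Number of Units
CT = 284 min / 488 units
CT = 0.58 min/unit

0.58 min/unit


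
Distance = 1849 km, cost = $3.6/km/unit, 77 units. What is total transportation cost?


TC = dist * cost * units = 1849 * 3.6 * 77 = $512542.80

$512542.80


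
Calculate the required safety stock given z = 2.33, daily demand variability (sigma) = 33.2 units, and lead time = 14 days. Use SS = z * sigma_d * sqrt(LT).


Formula: SS = z * sigma_d * sqrt(LT)
sqrt(LT) = sqrt(14) = 3.7417
SS = 2.33 * 33.2 * 3.7417
SS = 289.4 units

289.4 units


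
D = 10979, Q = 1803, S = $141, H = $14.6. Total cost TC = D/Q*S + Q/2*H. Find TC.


TC = 10979/1803 * 141 + 1803/2 * 14.6

$14020.49


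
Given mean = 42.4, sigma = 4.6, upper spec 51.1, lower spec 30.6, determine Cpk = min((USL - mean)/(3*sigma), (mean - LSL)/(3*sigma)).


Cpu = (51.1 - 42.4) / (3 * 4.6) = 0.63
Cpl = (42.4 - 30.6) / (3 * 4.6) = 0.86
Cpk = min(0.63, 0.86) = 0.63

0.63


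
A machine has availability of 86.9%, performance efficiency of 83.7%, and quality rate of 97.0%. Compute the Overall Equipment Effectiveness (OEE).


Formula: OEE = Availability * Performance * Quality / 10000
A * P = 86.9% * 83.7% / 100 = 72.74%
OEE = 72.74% * 97.0% / 100 = 70.6%

70.6%


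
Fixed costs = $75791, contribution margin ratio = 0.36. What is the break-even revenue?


Formula: BER = Fixed Costs / Contribution Margin Ratio
BER = $75791 / 0.36
BER = $210530.56 (to the nearest cent)

$210530.56


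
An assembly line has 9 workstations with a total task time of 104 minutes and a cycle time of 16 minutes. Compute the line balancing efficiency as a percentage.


Formula: Efficiency = Sum of Task Times / (N_stations * CT) * 100
Total station capacity = 9 stations * 16 min = 144 min
Efficiency = 104 / 144 * 100 = 72.2%

72.2%


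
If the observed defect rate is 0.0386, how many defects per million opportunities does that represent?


DPMO = defect_rate * 1000000 = 0.0386 * 1000000

38600


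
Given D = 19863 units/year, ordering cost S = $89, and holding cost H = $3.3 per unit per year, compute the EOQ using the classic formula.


Formula: EOQ = sqrt(2 * D * S / H)
Numerator: 2 * 19863 * 89 = 3535614
2DS/H = 3535614 / 3.3 = 1071398.2
EOQ = sqrt(1071398.2) = 1035.1 units

1035.1 units


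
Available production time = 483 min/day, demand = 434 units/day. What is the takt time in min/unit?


Formula: Takt Time = Available Production Time / Customer Demand
Takt = 483 min/day / 434 units/day
Takt = 1.11 min/unit

1.11 min/unit


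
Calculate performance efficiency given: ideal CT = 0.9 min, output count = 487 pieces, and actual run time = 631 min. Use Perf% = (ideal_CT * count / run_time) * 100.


Formula: Performance = (Ideal CT * Total Count) / Run Time * 100
Ideal output time = 0.9 * 487 = 438.3 min
Performance = 438.3 / 631 * 100 = 69.5%

69.5%


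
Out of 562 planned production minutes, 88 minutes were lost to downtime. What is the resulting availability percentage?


Formula: Availability = (Planned Time - Downtime) / Planned Time * 100
Uptime = 562 - 88 = 474 min
Availability = 474 / 562 * 100 = 84.3%

84.3%


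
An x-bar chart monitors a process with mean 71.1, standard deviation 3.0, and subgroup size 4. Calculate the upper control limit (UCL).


UCL = 71.1 + 3 * 3.0 / sqrt(4)

75.6


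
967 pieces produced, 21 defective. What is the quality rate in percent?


Formula: Quality Rate = Good Pieces / Total Pieces * 100
Good pieces = 967 - 21 = 946
QR = 946 / 967 * 100 = 97.8%

97.8%


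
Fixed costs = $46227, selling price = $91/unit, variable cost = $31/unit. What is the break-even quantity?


Formula: BEQ = Fixed Costs / (Price - Variable Cost)
Contribution margin = $91 - $31 = $60/unit
BEQ = ceil($46227 / $60/unit) = ceil(770.45) = 771 units

771 units


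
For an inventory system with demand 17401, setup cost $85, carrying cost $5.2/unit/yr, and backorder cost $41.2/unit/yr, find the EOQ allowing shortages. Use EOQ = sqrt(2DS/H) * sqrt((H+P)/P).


Formula: EOQ* = sqrt(2DS/H) * sqrt((H+P)/P)
Base EOQ = sqrt(2*17401*85/5.2) = 754.24 units
Correction = sqrt((5.2+41.2)/41.2) = 1.06123
EOQ* = 754.24 * 1.06123 = 800.4 units

800.4 units


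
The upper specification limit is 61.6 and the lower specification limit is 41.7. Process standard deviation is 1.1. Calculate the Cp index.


Cp = (61.6 - 41.7) / (6 * 1.1)

3.02


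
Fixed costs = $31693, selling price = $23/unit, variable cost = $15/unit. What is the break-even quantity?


Formula: BEQ = Fixed Costs / (Price - Variable Cost)
Contribution margin = $23 - $15 = $8/unit
BEQ = ceil($31693 / $8/unit) = ceil(3961.62) = 3962 units

3962 units


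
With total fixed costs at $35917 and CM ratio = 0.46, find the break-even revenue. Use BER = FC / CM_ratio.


Formula: BER = Fixed Costs / Contribution Margin Ratio
BER = $35917 / 0.46
BER = $78080.43 (to the nearest cent)

$78080.43


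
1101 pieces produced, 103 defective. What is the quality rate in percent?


Formula: Quality Rate = Good Pieces / Total Pieces * 100
Good pieces = 1101 - 103 = 998
QR = 998 / 1101 * 100 = 90.6%

90.6%


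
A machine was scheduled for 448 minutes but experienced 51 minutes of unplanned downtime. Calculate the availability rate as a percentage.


Formula: Availability = (Planned Time - Downtime) / Planned Time * 100
Uptime = 448 - 51 = 397 min
Availability = 397 / 448 * 100 = 88.6%

88.6%


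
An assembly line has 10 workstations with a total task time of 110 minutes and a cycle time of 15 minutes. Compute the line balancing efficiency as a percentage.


Formula: Efficiency = Sum of Task Times / (N_stations * CT) * 100
Total station capacity = 10 stations * 15 min = 150 min
Efficiency = 110 / 150 * 100 = 73.3%

73.3%


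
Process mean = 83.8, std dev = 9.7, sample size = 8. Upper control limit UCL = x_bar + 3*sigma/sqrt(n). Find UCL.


UCL = 83.8 + 3 * 9.7 / sqrt(8)

94.09


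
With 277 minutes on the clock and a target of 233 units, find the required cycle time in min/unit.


Formula: CT = Available Time / Number of Units
CT = 277 min / 233 units
CT = 1.19 min/unit

1.19 min/unit


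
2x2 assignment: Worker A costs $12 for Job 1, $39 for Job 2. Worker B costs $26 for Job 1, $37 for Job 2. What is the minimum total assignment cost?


Option 1: A->1 + B->2 = $12 + $37 = $49
Option 2: A->2 + B->1 = $39 + $26 = $65
Min cost = min($49, $65) = $49

$49


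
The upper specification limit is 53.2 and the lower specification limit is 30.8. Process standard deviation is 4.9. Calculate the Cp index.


Cp = (53.2 - 30.8) / (6 * 4.9)

0.76


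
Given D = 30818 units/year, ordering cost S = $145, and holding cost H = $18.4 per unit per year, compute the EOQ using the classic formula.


Formula: EOQ = sqrt(2 * D * S / H)
Numerator: 2 * 30818 * 145 = 8937220
2DS/H = 8937220 / 18.4 = 485718.5
EOQ = sqrt(485718.5) = 696.9 units

696.9 units


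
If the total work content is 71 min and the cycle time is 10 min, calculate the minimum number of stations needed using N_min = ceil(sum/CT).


Formula: N_min = ceil(Sum of Task Times / Cycle Time)
N_min = ceil(71 min / 10 min) = ceil(7.1)
N_min = 8 stations

8


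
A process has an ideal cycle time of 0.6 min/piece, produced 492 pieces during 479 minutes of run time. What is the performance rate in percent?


Formula: Performance = (Ideal CT * Total Count) / Run Time * 100
Ideal output time = 0.6 * 492 = 295.2 min
Performance = 295.2 / 479 * 100 = 61.6%

61.6%


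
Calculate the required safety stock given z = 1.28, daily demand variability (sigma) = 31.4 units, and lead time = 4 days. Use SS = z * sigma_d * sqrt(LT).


Formula: SS = z * sigma_d * sqrt(LT)
sqrt(LT) = sqrt(4) = 2.0
SS = 1.28 * 31.4 * 2.0
SS = 80.4 units

80.4 units


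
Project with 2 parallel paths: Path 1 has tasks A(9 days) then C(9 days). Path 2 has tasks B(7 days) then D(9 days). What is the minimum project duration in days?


Path 1 = 9 + 9 = 18 days
Path 2 = 7 + 9 = 16 days
Duration = max(18, 16) = 18 days

18 days


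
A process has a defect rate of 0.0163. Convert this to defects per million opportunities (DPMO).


DPMO = defect_rate * 1000000 = 0.0163 * 1000000

16300


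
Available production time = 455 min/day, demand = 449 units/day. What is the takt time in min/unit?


Formula: Takt Time = Available Production Time / Customer Demand
Takt = 455 min/day / 449 units/day
Takt = 1.01 min/unit

1.01 min/unit


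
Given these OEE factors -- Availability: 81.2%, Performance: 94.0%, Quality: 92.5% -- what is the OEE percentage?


Formula: OEE = Availability * Performance * Quality / 10000
A * P = 81.2% * 94.0% / 100 = 76.33%
OEE = 76.33% * 92.5% / 100 = 70.6%

70.6%


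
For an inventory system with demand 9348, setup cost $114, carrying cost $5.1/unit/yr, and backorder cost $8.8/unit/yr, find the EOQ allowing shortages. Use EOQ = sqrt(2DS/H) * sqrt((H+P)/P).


Formula: EOQ* = sqrt(2DS/H) * sqrt((H+P)/P)
Base EOQ = sqrt(2*9348*114/5.1) = 646.46 units
Correction = sqrt((5.1+8.8)/8.8) = 1.2568
EOQ* = 646.46 * 1.2568 = 812.5 units

812.5 units


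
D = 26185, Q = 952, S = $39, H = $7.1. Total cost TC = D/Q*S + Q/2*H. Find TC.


TC = 26185/952 * 39 + 952/2 * 7.1

$4452.30


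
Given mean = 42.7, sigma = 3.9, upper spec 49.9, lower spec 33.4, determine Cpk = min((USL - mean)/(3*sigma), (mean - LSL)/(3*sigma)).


Cpu = (49.9 - 42.7) / (3 * 3.9) = 0.62
Cpl = (42.7 - 33.4) / (3 * 3.9) = 0.79
Cpk = min(0.62, 0.79) = 0.62

0.62


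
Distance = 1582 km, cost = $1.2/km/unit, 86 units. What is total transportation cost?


TC = dist * cost * units = 1582 * 1.2 * 86 = $163262.40

$163262.40


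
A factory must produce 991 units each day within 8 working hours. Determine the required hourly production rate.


Formula: Production Rate = Daily Demand / Available Hours
Rate = 991 units/day / 8 hours/day
Rate = 123.9 units/hour

123.9 units/hour


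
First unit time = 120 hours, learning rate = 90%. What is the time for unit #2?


Formula: T_n = T_1 * (learning_rate)^(log2(n)) where learning_rate = rate/100
Doublings = log2(2) = 1
T_n = 120 * 0.9^1
T_n = 120 * 0.9 = 108.0 hours

108.0 hours


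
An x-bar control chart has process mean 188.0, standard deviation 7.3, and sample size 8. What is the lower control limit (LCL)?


LCL = 188.0 - 3 * 7.3 / sqrt(8)

180.26


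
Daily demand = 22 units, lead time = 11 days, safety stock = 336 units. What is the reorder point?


Formula: ROP = (Daily Demand * Lead Time) + Safety Stock
Demand during lead time = 22 * 11 = 242 units
ROP = 242 + 336 = 578 units

578 units


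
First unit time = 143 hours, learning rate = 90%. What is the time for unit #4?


Formula: T_n = T_1 * (learning_rate)^(log2(n)) where learning_rate = rate/100
Doublings = log2(4) = 2
T_n = 143 * 0.9^2
T_n = 143 * 0.81 = 115.8 hours

115.8 hours


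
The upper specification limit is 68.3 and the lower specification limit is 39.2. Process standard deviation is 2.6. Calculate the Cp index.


Cp = (68.3 - 39.2) / (6 * 2.6)

1.87


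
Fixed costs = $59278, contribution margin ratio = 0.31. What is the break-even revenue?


Formula: BER = Fixed Costs / Contribution Margin Ratio
BER = $59278 / 0.31
BER = $191219.35 (to the nearest cent)

$191219.35


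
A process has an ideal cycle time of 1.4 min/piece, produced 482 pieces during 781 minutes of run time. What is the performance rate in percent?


Formula: Performance = (Ideal CT * Total Count) / Run Time * 100
Ideal output time = 1.4 * 482 = 674.8 min
Performance = 674.8 / 781 * 100 = 86.4%

86.4%


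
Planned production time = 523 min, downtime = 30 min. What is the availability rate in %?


Formula: Availability = (Planned Time - Downtime) / Planned Time * 100
Uptime = 523 - 30 = 493 min
Availability = 493 / 523 * 100 = 94.3%

94.3%


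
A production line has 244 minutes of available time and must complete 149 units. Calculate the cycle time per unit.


Formula: CT = Available Time / Number of Units
CT = 244 min / 149 units
CT = 1.64 min/unit

1.64 min/unit


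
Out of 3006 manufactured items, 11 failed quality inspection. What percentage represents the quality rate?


Formula: Quality Rate = Good Pieces / Total Pieces * 100
Good pieces = 3006 - 11 = 2995
QR = 2995 / 3006 * 100 = 99.6%

99.6%


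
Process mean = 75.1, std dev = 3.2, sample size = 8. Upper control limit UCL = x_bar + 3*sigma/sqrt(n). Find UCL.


UCL = 75.1 + 3 * 3.2 / sqrt(8)

78.49


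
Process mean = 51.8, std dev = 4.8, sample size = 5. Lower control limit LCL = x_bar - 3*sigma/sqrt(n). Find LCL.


LCL = 51.8 - 3 * 4.8 / sqrt(5)

45.36


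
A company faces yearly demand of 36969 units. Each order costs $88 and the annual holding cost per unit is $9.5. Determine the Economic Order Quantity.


Formula: EOQ = sqrt(2 * D * S / H)
Numerator: 2 * 36969 * 88 = 6506544
2DS/H = 6506544 / 9.5 = 684899.4
EOQ = sqrt(684899.4) = 827.6 units

827.6 units


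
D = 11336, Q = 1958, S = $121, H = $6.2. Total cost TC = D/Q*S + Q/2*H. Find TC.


TC = 11336/1958 * 121 + 1958/2 * 6.2

$6770.34


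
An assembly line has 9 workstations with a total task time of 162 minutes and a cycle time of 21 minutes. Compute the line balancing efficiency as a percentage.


Formula: Efficiency = Sum of Task Times / (N_stations * CT) * 100
Total station capacity = 9 stations * 21 min = 189 min
Efficiency = 162 / 189 * 100 = 85.7%

85.7%


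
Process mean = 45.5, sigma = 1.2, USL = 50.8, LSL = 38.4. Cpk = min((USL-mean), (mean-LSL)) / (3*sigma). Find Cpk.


Cpu = (50.8 - 45.5) / (3 * 1.2) = 1.47
Cpl = (45.5 - 38.4) / (3 * 1.2) = 1.97
Cpk = min(1.47, 1.97) = 1.47

1.47


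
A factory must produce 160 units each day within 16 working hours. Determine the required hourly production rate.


Formula: Production Rate = Daily Demand / Available Hours
Rate = 160 units/day / 16 hours/day
Rate = 10.0 units/hour

10.0 units/hour


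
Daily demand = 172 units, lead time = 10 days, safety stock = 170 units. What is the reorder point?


Formula: ROP = (Daily Demand * Lead Time) + Safety Stock
Demand during lead time = 172 * 10 = 1720 units
ROP = 1720 + 170 = 1890 units

1890 units


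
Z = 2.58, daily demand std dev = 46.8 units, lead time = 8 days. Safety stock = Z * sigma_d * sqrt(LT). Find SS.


Formula: SS = z * sigma_d * sqrt(LT)
sqrt(LT) = sqrt(8) = 2.8284
SS = 2.58 * 46.8 * 2.8284
SS = 341.5 units

341.5 units


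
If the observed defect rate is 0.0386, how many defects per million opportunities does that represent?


DPMO = defect_rate * 1000000 = 0.0386 * 1000000

38600


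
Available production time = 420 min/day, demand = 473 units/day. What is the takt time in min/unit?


Formula: Takt Time = Available Production Time / Customer Demand
Takt = 420 min/day / 473 units/day
Takt = 0.89 min/unit

0.89 min/unit


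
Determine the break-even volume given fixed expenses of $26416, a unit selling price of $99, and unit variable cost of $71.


Formula: BEQ = Fixed Costs / (Price - Variable Cost)
Contribution margin = $99 - $71 = $28/unit
BEQ = ceil($26416 / $28/unit) = ceil(943.43) = 944 units

944 units


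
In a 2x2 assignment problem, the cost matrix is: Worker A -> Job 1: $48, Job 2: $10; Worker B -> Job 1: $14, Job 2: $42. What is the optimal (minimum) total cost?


Option 1: A->1 + B->2 = $48 + $42 = $90
Option 2: A->2 + B->1 = $10 + $14 = $24
Min cost = min($90, $24) = $24

$24


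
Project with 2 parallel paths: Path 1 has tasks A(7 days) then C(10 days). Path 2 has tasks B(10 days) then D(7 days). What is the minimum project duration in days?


Path 1 = 7 + 10 = 17 days
Path 2 = 10 + 7 = 17 days
Duration = max(17, 17) = 17 days

17 days


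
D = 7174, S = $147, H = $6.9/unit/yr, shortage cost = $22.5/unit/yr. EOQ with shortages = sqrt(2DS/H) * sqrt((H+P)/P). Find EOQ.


Formula: EOQ* = sqrt(2DS/H) * sqrt((H+P)/P)
Base EOQ = sqrt(2*7174*147/6.9) = 552.88 units
Correction = sqrt((6.9+22.5)/22.5) = 1.1431
EOQ* = 552.88 * 1.1431 = 632.0 units

632.0 units


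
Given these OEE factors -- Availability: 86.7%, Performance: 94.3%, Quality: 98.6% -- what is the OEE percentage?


Formula: OEE = Availability * Performance * Quality / 10000
A * P = 86.7% * 94.3% / 100 = 81.76%
OEE = 81.76% * 98.6% / 100 = 80.6%

80.6%


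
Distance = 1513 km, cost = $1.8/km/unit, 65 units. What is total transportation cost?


TC = dist * cost * units = 1513 * 1.8 * 65 = $177021.00

$177021.00


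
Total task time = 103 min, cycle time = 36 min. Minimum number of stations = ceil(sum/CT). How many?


Formula: N_min = ceil(Sum of Task Times / Cycle Time)
N_min = ceil(103 min / 36 min) = ceil(2.8611)
N_min = 3 stations

3


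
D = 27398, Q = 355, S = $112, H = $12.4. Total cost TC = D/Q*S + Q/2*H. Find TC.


TC = 27398/355 * 112 + 355/2 * 12.4

$10844.88


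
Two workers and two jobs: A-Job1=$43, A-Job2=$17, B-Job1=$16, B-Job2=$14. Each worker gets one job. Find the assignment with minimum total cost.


Option 1: A->1 + B->2 = $43 + $14 = $57
Option 2: A->2 + B->1 = $17 + $16 = $33
Min cost = min($57, $33) = $33

$33


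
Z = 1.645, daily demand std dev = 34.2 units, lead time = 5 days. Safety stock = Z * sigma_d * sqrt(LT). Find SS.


Formula: SS = z * sigma_d * sqrt(LT)
sqrt(LT) = sqrt(5) = 2.2361
SS = 1.645 * 34.2 * 2.2361
SS = 125.8 units

125.8 units


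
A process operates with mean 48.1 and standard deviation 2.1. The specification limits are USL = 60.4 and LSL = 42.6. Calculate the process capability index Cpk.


Cpu = (60.4 - 48.1) / (3 * 2.1) = 1.95
Cpl = (48.1 - 42.6) / (3 * 2.1) = 0.87
Cpk = min(1.95, 0.87) = 0.87

0.87


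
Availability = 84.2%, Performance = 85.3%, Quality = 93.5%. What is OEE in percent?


Formula: OEE = Availability * Performance * Quality / 10000
A * P = 84.2% * 85.3% / 100 = 71.82%
OEE = 71.82% * 93.5% / 100 = 67.2%

67.2%


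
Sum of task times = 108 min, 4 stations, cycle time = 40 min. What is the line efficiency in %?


Formula: Efficiency = Sum of Task Times / (N_stations * CT) * 100
Total station capacity = 4 stations * 40 min = 160 min
Efficiency = 108 / 160 * 100 = 67.5%

67.5%


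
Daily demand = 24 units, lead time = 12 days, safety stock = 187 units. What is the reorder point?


Formula: ROP = (Daily Demand * Lead Time) + Safety Stock
Demand during lead time = 24 * 12 = 288 units
ROP = 288 + 187 = 475 units

475 units


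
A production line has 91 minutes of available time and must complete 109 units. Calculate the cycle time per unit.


Formula: CT = Available Time / Number of Units
CT = 91 min / 109 units
CT = 0.83 min/unit

0.83 min/unit


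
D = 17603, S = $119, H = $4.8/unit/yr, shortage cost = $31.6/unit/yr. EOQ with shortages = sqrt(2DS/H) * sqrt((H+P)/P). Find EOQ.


Formula: EOQ* = sqrt(2DS/H) * sqrt((H+P)/P)
Base EOQ = sqrt(2*17603*119/4.8) = 934.25 units
Correction = sqrt((4.8+31.6)/31.6) = 1.07327
EOQ* = 934.25 * 1.07327 = 1002.7 units

1002.7 units


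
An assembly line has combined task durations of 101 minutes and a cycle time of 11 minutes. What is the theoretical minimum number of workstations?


Formula: N_min = ceil(Sum of Task Times / Cycle Time)
N_min = ceil(101 min / 11 min) = ceil(9.1818)
N_min = 10 stations

10


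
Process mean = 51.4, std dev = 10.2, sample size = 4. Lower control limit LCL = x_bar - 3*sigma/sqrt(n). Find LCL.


LCL = 51.4 - 3 * 10.2 / sqrt(4)

36.1


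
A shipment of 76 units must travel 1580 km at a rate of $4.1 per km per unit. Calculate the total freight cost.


TC = dist * cost * units = 1580 * 4.1 * 76 = $492328.00

$492328.00


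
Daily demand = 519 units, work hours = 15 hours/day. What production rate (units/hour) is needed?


Formula: Production Rate = Daily Demand / Available Hours
Rate = 519 units/day / 15 hours/day
Rate = 34.6 units/hour

34.6 units/hour


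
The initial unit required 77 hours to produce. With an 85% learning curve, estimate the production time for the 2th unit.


Formula: T_n = T_1 * (learning_rate)^(log2(n)) where learning_rate = rate/100
Doublings = log2(2) = 1
T_n = 77 * 0.85^1
T_n = 77 * 0.85 = 65.5 hours

65.5 hours


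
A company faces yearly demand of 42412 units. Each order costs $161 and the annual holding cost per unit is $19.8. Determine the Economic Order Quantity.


Formula: EOQ = sqrt(2 * D * S / H)
Numerator: 2 * 42412 * 161 = 13656664
2DS/H = 13656664 / 19.8 = 689730.5
EOQ = sqrt(689730.5) = 830.5 units

830.5 units


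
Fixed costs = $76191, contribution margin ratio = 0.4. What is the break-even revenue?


Formula: BER = Fixed Costs / Contribution Margin Ratio
BER = $76191 / 0.4
BER = $190477.50 (to the nearest cent)

$190477.50


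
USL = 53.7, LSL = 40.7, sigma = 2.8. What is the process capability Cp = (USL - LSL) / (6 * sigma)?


Cp = (53.7 - 40.7) / (6 * 2.8)

0.77


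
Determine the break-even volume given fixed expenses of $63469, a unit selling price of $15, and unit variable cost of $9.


Formula: BEQ = Fixed Costs / (Price - Variable Cost)
Contribution margin = $15 - $9 = $6/unit
BEQ = ceil($63469 / $6/unit) = ceil(10578.17) = 10579 units

10579 units


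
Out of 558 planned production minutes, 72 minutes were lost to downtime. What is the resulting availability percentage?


Formula: Availability = (Planned Time - Downtime) / Planned Time * 100
Uptime = 558 - 72 = 486 min
Availability = 486 / 558 * 100 = 87.1%

87.1%


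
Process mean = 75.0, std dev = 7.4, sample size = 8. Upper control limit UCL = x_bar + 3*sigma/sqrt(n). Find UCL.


UCL = 75.0 + 3 * 7.4 / sqrt(8)

82.85


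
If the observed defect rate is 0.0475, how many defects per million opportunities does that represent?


DPMO = defect_rate * 1000000 = 0.0475 * 1000000

47500


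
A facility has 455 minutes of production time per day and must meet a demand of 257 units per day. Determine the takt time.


Formula: Takt Time = Available Production Time / Customer Demand
Takt = 455 min/day / 257 units/day
Takt = 1.77 min/unit

1.77 min/unit


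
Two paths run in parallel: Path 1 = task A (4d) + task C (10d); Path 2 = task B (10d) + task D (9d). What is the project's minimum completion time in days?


Path 1 = 4 + 10 = 14 days
Path 2 = 10 + 9 = 19 days
Duration = max(14, 19) = 19 days

19 days


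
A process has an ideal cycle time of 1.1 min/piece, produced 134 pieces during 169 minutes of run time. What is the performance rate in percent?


Formula: Performance = (Ideal CT * Total Count) / Run Time * 100
Ideal output time = 1.1 * 134 = 147.4 min
Performance = 147.4 / 169 * 100 = 87.2%

87.2%


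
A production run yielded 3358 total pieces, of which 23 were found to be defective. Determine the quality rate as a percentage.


Formula: Quality Rate = Good Pieces / Total Pieces * 100
Good pieces = 3358 - 23 = 3335
QR = 3335 / 3358 * 100 = 99.3%

99.3%


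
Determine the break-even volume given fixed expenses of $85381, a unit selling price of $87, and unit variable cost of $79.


Formula: BEQ = Fixed Costs / (Price - Variable Cost)
Contribution margin = $87 - $79 = $8/unit
BEQ = ceil($85381 / $8/unit) = ceil(10672.62) = 10673 units

10673 units


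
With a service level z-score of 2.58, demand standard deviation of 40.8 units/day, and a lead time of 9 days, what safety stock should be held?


Formula: SS = z * sigma_d * sqrt(LT)
sqrt(LT) = sqrt(9) = 3.0
SS = 2.58 * 40.8 * 3.0
SS = 315.8 units

315.8 units


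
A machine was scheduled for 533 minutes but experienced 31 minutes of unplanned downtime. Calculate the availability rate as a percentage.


Formula: Availability = (Planned Time - Downtime) / Planned Time * 100
Uptime = 533 - 31 = 502 min
Availability = 502 / 533 * 100 = 94.2%

94.2%


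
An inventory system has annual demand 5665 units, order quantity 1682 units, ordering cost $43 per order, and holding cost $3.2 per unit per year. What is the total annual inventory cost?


TC = 5665/1682 * 43 + 1682/2 * 3.2

$2836.02


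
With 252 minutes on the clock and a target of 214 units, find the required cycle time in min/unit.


Formula: CT = Available Time / Number of Units
CT = 252 min / 214 units
CT = 1.18 min/unit

1.18 min/unit


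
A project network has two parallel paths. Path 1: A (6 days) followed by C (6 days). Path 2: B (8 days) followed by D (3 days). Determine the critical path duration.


Path 1 = 6 + 6 = 12 days
Path 2 = 8 + 3 = 11 days
Duration = max(12, 11) = 12 days

12 days


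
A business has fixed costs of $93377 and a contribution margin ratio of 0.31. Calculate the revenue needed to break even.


Formula: BER = Fixed Costs / Contribution Margin Ratio
BER = $93377 / 0.31
BER = $301216.13 (to the nearest cent)

$301216.13


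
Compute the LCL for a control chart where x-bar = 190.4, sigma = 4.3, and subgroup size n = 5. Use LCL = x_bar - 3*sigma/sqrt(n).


LCL = 190.4 - 3 * 4.3 / sqrt(5)

184.63


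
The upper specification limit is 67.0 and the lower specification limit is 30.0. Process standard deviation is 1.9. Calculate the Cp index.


Cp = (67.0 - 30.0) / (6 * 1.9)

3.25


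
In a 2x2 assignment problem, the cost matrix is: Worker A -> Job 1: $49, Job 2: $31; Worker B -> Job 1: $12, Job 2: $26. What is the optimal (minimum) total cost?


Option 1: A->1 + B->2 = $49 + $26 = $75
Option 2: A->2 + B->1 = $31 + $12 = $43
Min cost = min($75, $43) = $43

$43


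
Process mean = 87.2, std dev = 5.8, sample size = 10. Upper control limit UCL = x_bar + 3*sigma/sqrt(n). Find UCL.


UCL = 87.2 + 3 * 5.8 / sqrt(10)

92.7


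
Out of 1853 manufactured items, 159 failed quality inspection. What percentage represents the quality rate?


Formula: Quality Rate = Good Pieces / Total Pieces * 100
Good pieces = 1853 - 159 = 1694
QR = 1694 / 1853 * 100 = 91.4%

91.4%


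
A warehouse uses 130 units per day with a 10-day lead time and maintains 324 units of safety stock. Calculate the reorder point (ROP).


Formula: ROP = (Daily Demand * Lead Time) + Safety Stock
Demand during lead time = 130 * 10 = 1300 units
ROP = 1300 + 324 = 1624 units

1624 units


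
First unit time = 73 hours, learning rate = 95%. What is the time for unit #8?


Formula: T_n = T_1 * (learning_rate)^(log2(n)) where learning_rate = rate/100
Doublings = log2(8) = 3
T_n = 73 * 0.95^3
T_n = 73 * 0.8574 = 62.6 hours

62.6 hours


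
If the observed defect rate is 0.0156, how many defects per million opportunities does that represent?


DPMO = defect_rate * 1000000 = 0.0156 * 1000000

15600


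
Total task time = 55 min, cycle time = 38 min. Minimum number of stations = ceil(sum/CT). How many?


Formula: N_min = ceil(Sum of Task Times / Cycle Time)
N_min = ceil(55 min / 38 min) = ceil(1.4474)
N_min = 2 stations

2


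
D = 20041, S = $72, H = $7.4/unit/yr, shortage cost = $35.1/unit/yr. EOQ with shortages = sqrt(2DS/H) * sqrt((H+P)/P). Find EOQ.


Formula: EOQ* = sqrt(2DS/H) * sqrt((H+P)/P)
Base EOQ = sqrt(2*20041*72/7.4) = 624.49 units
Correction = sqrt((7.4+35.1)/35.1) = 1.10038
EOQ* = 624.49 * 1.10038 = 687.2 units

687.2 units


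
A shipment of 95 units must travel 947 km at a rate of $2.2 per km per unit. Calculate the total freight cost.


TC = dist * cost * units = 947 * 2.2 * 95 = $197923.00

$197923.00


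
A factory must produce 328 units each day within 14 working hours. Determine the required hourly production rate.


Formula: Production Rate = Daily Demand / Available Hours
Rate = 328 units/day / 14 hours/day
Rate = 23.4 units/hour

23.4 units/hour


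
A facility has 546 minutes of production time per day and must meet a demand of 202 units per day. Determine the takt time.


Formula: Takt Time = Available Production Time / Customer Demand
Takt = 546 min/day / 202 units/day
Takt = 2.7 min/unit

2.7 min/unit


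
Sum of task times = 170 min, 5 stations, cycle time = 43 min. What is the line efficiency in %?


Formula: Efficiency = Sum of Task Times / (N_stations * CT) * 100
Total station capacity = 5 stations * 43 min = 215 min
Efficiency = 170 / 215 * 100 = 79.1%

79.1%


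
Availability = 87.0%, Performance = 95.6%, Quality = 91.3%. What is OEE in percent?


Formula: OEE = Availability * Performance * Quality / 10000
A * P = 87.0% * 95.6% / 100 = 83.17%
OEE = 83.17% * 91.3% / 100 = 75.9%

75.9%


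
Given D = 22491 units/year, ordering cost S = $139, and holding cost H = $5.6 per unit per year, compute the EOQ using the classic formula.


Formula: EOQ = sqrt(2 * D * S / H)
Numerator: 2 * 22491 * 139 = 6252498
2DS/H = 6252498 / 5.6 = 1116517.5
EOQ = sqrt(1116517.5) = 1056.7 units

1056.7 units


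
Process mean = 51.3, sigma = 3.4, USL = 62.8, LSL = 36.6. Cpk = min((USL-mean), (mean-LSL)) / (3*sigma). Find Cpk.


Cpu = (62.8 - 51.3) / (3 * 3.4) = 1.13
Cpl = (51.3 - 36.6) / (3 * 3.4) = 1.44
Cpk = min(1.13, 1.44) = 1.13

1.13


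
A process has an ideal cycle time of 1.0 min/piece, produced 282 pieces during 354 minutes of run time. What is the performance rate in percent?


Formula: Performance = (Ideal CT * Total Count) / Run Time * 100
Ideal output time = 1.0 * 282 = 282.0 min
Performance = 282.0 / 354 * 100 = 79.7%

79.7%


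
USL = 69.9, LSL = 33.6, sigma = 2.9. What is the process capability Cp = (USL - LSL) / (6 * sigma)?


Cp = (69.9 - 33.6) / (6 * 2.9)

2.09


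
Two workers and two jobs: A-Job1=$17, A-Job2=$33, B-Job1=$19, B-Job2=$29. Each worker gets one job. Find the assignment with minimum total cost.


Option 1: A->1 + B->2 = $17 + $29 = $46
Option 2: A->2 + B->1 = $33 + $19 = $52
Min cost = min($46, $52) = $46

$46


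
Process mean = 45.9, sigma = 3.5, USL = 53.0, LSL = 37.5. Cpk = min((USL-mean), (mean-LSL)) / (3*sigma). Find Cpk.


Cpu = (53.0 - 45.9) / (3 * 3.5) = 0.68
Cpl = (45.9 - 37.5) / (3 * 3.5) = 0.8
Cpk = min(0.68, 0.8) = 0.68

0.68


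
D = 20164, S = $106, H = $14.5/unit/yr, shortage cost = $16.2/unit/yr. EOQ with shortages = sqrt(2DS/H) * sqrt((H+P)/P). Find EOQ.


Formula: EOQ* = sqrt(2DS/H) * sqrt((H+P)/P)
Base EOQ = sqrt(2*20164*106/14.5) = 542.97 units
Correction = sqrt((14.5+16.2)/16.2) = 1.37661
EOQ* = 542.97 * 1.37661 = 747.5 units

747.5 units


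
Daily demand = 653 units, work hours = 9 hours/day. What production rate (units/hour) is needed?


Formula: Production Rate = Daily Demand / Available Hours
Rate = 653 units/day / 9 hours/day
Rate = 72.6 units/hour

72.6 units/hour


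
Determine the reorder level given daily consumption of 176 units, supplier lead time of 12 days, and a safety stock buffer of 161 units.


Formula: ROP = (Daily Demand * Lead Time) + Safety Stock
Demand during lead time = 176 * 12 = 2112 units
ROP = 2112 + 161 = 2273 units

2273 units


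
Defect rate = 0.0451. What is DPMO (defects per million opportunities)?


DPMO = defect_rate * 1000000 = 0.0451 * 1000000

45100


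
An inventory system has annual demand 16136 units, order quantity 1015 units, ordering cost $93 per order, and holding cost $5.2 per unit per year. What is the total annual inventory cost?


TC = 16136/1015 * 93 + 1015/2 * 5.2

$4117.47


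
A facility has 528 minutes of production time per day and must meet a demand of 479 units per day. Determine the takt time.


Formula: Takt Time = Available Production Time / Customer Demand
Takt = 528 min/day / 479 units/day
Takt = 1.1 min/unit

1.1 min/unit


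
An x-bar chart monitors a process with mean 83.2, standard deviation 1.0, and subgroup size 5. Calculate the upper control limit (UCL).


UCL = 83.2 + 3 * 1.0 / sqrt(5)

84.54


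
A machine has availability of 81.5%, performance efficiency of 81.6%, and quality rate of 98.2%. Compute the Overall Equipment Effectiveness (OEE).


Formula: OEE = Availability * Performance * Quality / 10000
A * P = 81.5% * 81.6% / 100 = 66.5%
OEE = 66.5% * 98.2% / 100 = 65.3%

65.3%


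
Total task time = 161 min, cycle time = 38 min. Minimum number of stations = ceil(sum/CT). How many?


Formula: N_min = ceil(Sum of Task Times / Cycle Time)
N_min = ceil(161 min / 38 min) = ceil(4.2368)
N_min = 5 stations

5


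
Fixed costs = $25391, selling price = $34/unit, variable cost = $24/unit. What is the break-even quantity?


Formula: BEQ = Fixed Costs / (Price - Variable Cost)
Contribution margin = $34 - $24 = $10/unit
BEQ = ceil($25391 / $10/unit) = ceil(2539.1) = 2540 units

2540 units


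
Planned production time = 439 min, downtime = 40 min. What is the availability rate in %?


Formula: Availability = (Planned Time - Downtime) / Planned Time * 100
Uptime = 439 - 40 = 399 min
Availability = 399 / 439 * 100 = 90.9%

90.9%


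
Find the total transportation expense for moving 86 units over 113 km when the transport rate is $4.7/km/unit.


TC = dist * cost * units = 113 * 4.7 * 86 = $45674.60

$45674.60


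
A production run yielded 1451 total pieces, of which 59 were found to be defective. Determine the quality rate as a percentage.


Formula: Quality Rate = Good Pieces / Total Pieces * 100
Good pieces = 1451 - 59 = 1392
QR = 1392 / 1451 * 100 = 95.9%

95.9%


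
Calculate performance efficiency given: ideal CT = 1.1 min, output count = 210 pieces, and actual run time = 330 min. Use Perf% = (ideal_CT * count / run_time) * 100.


Formula: Performance = (Ideal CT * Total Count) / Run Time * 100
Ideal output time = 1.1 * 210 = 231.0 min
Performance = 231.0 / 330 * 100 = 70.0%

70.0%


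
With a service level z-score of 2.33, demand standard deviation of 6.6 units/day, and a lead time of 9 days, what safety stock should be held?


Formula: SS = z * sigma_d * sqrt(LT)
sqrt(LT) = sqrt(9) = 3.0
SS = 2.33 * 6.6 * 3.0
SS = 46.1 units

46.1 units


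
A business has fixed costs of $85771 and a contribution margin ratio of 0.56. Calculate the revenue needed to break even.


Formula: BER = Fixed Costs / Contribution Margin Ratio
BER = $85771 / 0.56
BER = $153162.50 (to the nearest cent)

$153162.50


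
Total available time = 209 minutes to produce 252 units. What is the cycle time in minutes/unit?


Formula: CT = Available Time / Number of Units
CT = 209 min / 252 units
CT = 0.83 min/unit

0.83 min/unit


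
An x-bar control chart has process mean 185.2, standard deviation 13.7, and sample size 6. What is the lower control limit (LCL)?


LCL = 185.2 - 3 * 13.7 / sqrt(6)

168.42


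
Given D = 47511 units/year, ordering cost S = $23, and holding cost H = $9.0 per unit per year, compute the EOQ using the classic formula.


Formula: EOQ = sqrt(2 * D * S / H)
Numerator: 2 * 47511 * 23 = 2185506
2DS/H = 2185506 / 9.0 = 242834.0
EOQ = sqrt(242834.0) = 492.8 units

492.8 units


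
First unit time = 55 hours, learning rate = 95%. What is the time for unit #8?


Formula: T_n = T_1 * (learning_rate)^(log2(n)) where learning_rate = rate/100
Doublings = log2(8) = 3
T_n = 55 * 0.95^3
T_n = 55 * 0.8574 = 47.2 hours

47.2 hours


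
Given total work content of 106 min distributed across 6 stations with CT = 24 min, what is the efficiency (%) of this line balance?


Formula: Efficiency = Sum of Task Times / (N_stations * CT) * 100
Total station capacity = 6 stations * 24 min = 144 min
Efficiency = 106 / 144 * 100 = 73.6%

73.6%


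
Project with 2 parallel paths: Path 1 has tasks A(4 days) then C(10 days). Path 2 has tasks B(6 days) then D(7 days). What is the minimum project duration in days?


Path 1 = 4 + 10 = 14 days
Path 2 = 6 + 7 = 13 days
Duration = max(14, 13) = 14 days

14 days


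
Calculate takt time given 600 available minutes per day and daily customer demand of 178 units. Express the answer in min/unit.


Formula: Takt Time = Available Production Time / Customer Demand
Takt = 600 min/day / 178 units/day
Takt = 3.37 min/unit

3.37 min/unit


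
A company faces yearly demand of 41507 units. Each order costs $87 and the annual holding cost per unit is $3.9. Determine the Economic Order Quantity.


Formula: EOQ = sqrt(2 * D * S / H)
Numerator: 2 * 41507 * 87 = 7222218
2DS/H = 7222218 / 3.9 = 1851850.8
EOQ = sqrt(1851850.8) = 1360.8 units

1360.8 units


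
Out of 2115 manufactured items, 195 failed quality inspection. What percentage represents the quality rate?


Formula: Quality Rate = Good Pieces / Total Pieces * 100
Good pieces = 2115 - 195 = 1920
QR = 1920 / 2115 * 100 = 90.8%

90.8%


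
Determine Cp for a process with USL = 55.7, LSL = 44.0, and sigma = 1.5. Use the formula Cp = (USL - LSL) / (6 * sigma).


Cp = (55.7 - 44.0) / (6 * 1.5)

1.3


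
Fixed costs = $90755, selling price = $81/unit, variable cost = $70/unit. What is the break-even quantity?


Formula: BEQ = Fixed Costs / (Price - Variable Cost)
Contribution margin = $81 - $70 = $11/unit
BEQ = ceil($90755 / $11/unit) = ceil(8250.45) = 8251 units

8251 units


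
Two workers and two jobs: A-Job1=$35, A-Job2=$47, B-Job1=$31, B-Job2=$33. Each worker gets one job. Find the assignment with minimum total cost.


Option 1: A->1 + B->2 = $35 + $33 = $68
Option 2: A->2 + B->1 = $47 + $31 = $78
Min cost = min($68, $78) = $68

$68
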